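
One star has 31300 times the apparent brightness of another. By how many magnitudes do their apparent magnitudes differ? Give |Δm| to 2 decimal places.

Pogson: Δm = −2.5 log₁₀(ratio) = −2.5 log₁₀(31300) = −2.5 × 4.4955 = -11.239

|Δm| ≈ 11.24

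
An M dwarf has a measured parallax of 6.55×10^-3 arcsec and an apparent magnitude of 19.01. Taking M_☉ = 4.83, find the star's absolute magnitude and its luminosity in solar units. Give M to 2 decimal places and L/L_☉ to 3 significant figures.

M ≈ 13.09; L/L_☉ ≈ 4.96×10^-4

d = 1/p = 1/6.55×10^-3″ = 152.7 pc
M = m − 5 log₁₀ d + 5 = 19.01 − 5·2.1838 + 5 = 13.091
M − M_☉ = 13.091 − 4.83 = 8.261
L/L_☉ = 10^(−0.4 × 8.261) = 4.960×10^-4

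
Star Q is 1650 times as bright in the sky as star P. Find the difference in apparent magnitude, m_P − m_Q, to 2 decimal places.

Pogson: Δm = −2.5 log₁₀(ratio) = −2.5 log₁₀(1650) = −2.5 × 3.2175 = -8.044
Star Q is brighter so has the smaller magnitude: m_P − m_Q is positive.

m_P − m_Q ≈ 8.04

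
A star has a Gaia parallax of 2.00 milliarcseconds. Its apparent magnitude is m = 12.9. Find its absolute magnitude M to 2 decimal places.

p = 2.00 mas = 2.00×10^-3″ → d = 1/p = 500.0 pc
5 log₁₀(d/10 pc) = 5 log₁₀(500.0) − 5 = 8.495
M = m − 5 log₁₀(d/10) = 12.9 − 8.495 = 4.405

M ≈ 4.41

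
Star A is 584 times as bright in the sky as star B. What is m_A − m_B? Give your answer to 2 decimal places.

Pogson: Δm = −2.5 log₁₀(ratio) = −2.5 log₁₀(584) = −2.5 × 2.7664 = -6.916
Star A is brighter, so it has the smaller magnitude: the difference is negative.

m_A − m_B ≈ -6.92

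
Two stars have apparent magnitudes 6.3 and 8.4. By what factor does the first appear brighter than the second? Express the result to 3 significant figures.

6.92

Δm = 6.3 − (8.4) = -2.1
Flux ratio = 10^(−0.4 Δm) = 10^(−0.4 × -2.1) = 10^0.840 = 6.918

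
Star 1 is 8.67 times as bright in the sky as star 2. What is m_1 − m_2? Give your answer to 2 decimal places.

Pogson: Δm = −2.5 log₁₀(ratio) = −2.5 log₁₀(8.67) = −2.5 × 0.9380 = -2.345
Star 1 is brighter, so it has the smaller magnitude: the difference is negative.

m_1 − m_2 ≈ -2.35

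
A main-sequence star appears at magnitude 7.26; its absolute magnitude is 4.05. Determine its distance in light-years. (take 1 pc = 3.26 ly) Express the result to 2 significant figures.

μ = m − M = 3.210
m − M = 5 log₁₀ d − 5
log₁₀ d = (m − M)/5 + 1 = 1.6420
d = 10^1.6420 = 43.85 pc
= 143.0 ly

d ≈ 140 ly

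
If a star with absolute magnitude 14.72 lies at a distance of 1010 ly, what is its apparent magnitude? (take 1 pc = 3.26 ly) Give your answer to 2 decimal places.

d = 1010 ly / 3.26 = 309.8 pc
m = M + 5 log₁₀ d − 5 = 14.72 + 5·2.4911 − 5 = 22.176

m ≈ 22.18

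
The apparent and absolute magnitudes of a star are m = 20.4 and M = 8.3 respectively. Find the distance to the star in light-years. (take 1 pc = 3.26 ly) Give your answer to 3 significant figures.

d ≈ 8570 ly

Distance modulus: m − M = 20.4 − (8.3) = 12.100
m − M = 5 log₁₀ d − 5
log₁₀ d = (m − M)/5 + 1 = 3.4200
d = 10^3.4200 = 2630 pc
= 8575 ly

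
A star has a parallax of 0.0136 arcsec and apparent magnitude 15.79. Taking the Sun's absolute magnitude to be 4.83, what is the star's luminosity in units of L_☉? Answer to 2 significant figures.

d = 1/p = 1/0.0136″ = 73.53 pc
M = m − 5 log₁₀ d + 5 = 15.79 − 5·1.8665 + 5 = 11.458
M − M_☉ = 11.458 − 4.83 = 6.628
L/L_☉ = 10^(−0.4 × 6.628) = 2.233×10^-3

L/L_☉ ≈ 2.2×10^-3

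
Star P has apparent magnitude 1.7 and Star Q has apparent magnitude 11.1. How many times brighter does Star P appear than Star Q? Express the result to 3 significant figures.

5750

Δm = 1.7 − (11.1) = -9.4
Flux ratio = 10^(−0.4 Δm) = 10^(−0.4 × -9.4) = 10^3.760 = 5754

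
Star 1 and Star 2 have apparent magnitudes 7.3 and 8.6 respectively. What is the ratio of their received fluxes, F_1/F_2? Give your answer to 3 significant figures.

Magnitude difference = -1.3
Flux ratio = 10^(−0.4 Δm) = 10^(−0.4 × -1.3) = 10^0.520 = 3.311

F_1/F_2 ≈ 3.31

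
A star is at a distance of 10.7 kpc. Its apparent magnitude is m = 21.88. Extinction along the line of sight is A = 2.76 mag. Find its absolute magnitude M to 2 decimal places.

d = 10.7 kpc = 10700 pc
5 log₁₀(d/10 pc) = 5 log₁₀(10700) − 5 = 15.147
M = m − 5 log₁₀(d/10) − A = 21.88 − 15.147 − 2.76 = 3.973

M ≈ 3.97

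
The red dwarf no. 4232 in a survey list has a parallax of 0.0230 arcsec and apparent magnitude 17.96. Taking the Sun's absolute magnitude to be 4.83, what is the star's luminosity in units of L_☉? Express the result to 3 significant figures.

L/L_☉ ≈ 1.06×10^-4

d = 1/p = 1/0.0230″ = 43.48 pc
M = m − 5 log₁₀ d + 5 = 17.96 − 5·1.6383 + 5 = 14.769
M − M_☉ = 14.769 − 4.83 = 9.939
L/L_☉ = 10^(−0.4 × 9.939) = 1.058×10^-4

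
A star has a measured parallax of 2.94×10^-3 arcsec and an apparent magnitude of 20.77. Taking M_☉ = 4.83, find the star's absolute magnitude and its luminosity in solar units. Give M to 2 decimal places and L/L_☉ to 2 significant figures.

M ≈ 13.11; L/L_☉ ≈ 4.9×10^-4

d = 1/p = 1/2.94×10^-3″ = 340.1 pc
M = m − 5 log₁₀ d + 5 = 20.77 − 5·2.5317 + 5 = 13.112
M − M_☉ = 13.112 − 4.83 = 8.282
L/L_☉ = 10^(−0.4 × 8.282) = 4.867×10^-4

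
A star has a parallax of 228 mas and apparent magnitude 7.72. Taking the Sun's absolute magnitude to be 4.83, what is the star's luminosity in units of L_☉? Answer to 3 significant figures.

d = 1/p = 1000/228 mas = 4.386 pc
M = m − 5 log₁₀ d + 5 = 7.72 − 5·0.6421 + 5 = 9.510
M − M_☉ = 9.510 − 4.83 = 4.680
L/L_☉ = 10^(−0.4 × 4.680) = 0.01343

L/L_☉ ≈ 0.0134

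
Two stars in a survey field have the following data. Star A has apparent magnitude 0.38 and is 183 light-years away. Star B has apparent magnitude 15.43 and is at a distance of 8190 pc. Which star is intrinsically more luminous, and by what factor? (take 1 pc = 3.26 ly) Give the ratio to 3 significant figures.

Star A is more luminous, by a factor of 49.2.

Star A: d = 183 ly / 3.26 = 56.13 pc
Star A: M = m − 5 log₁₀ d + 5 = 0.38 − 5·1.7492 + 5 = -3.366
Star B: M = m − 5 log₁₀ d + 5 = 15.43 − 5·3.9133 + 5 = 0.864
ΔM = M_A − M_B = -3.366 − (0.864) = -4.230; smaller M is more luminous → Star A.
L ratio = 10^(0.4 |ΔM|) = 10^1.692 = 49.19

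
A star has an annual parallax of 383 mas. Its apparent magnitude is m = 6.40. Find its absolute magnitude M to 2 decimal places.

M ≈ 9.32

p = 383 mas = 0.383″ → d = 1/p = 2.611 pc
5 log₁₀(d/10 pc) = 5 log₁₀(2.611) − 5 = -2.916
M = m − 5 log₁₀(d/10) = 6.40 + 2.916 = 9.316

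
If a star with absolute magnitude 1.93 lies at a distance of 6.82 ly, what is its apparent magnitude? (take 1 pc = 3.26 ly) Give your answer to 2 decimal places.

m ≈ -1.47

d = 6.82 ly / 3.26 = 2.092 pc
m = M + 5 log₁₀ d − 5 = 1.93 + 5·0.3206 − 5 = -1.467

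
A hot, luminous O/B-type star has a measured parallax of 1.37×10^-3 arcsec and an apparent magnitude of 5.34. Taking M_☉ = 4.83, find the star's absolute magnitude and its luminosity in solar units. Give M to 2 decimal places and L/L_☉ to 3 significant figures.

d = 1/p = 1/1.37×10^-3″ = 729.9 pc
M = m − 5 log₁₀ d + 5 = 5.34 − 5·2.8633 + 5 = -3.976
M − M_☉ = -3.976 − 4.83 = -8.806
L/L_☉ = 10^(−0.4 × -8.806) = 3331

M ≈ -3.98; L/L_☉ ≈ 3330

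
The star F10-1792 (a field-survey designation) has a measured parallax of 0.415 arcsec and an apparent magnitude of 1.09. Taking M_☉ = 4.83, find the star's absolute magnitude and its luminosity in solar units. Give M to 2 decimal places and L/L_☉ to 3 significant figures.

d = 1/p = 1/0.415″ = 2.410 pc
M = m − 5 log₁₀ d + 5 = 1.09 − 5·0.3820 + 5 = 4.180
M − M_☉ = 4.180 − 4.83 = -0.650
L/L_☉ = 10^(−0.4 × -0.650) = 1.819

M ≈ 4.18; L/L_☉ ≈ 1.82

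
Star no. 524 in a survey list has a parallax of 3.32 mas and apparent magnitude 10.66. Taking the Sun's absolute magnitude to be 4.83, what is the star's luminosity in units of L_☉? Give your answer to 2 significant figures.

L/L_☉ ≈ 4.2

d = 1/p = 1000/3.32 mas = 301.2 pc
M = m − 5 log₁₀ d + 5 = 10.66 − 5·2.4789 + 5 = 3.266
M − M_☉ = 3.266 − 4.83 = -1.564
L/L_☉ = 10^(−0.4 × -1.564) = 4.224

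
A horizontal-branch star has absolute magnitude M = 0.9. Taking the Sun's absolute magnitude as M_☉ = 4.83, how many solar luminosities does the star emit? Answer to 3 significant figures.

L/L_☉ ≈ 37.3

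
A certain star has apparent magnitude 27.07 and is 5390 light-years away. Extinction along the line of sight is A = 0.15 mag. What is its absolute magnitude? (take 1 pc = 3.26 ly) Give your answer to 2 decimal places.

d = 5390 ly / 3.26 = 1653 pc
5 log₁₀(d/10 pc) = 5 log₁₀(1653) − 5 = 11.092
M = m − 5 log₁₀(d/10) − A = 27.07 − 11.092 − 0.15 = 15.828

M ≈ 15.83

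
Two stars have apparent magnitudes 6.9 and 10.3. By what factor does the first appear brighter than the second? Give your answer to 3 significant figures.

Magnitude difference = -3.4
Flux ratio = 10^(−0.4 Δm) = 10^(−0.4 × -3.4) = 10^1.360 = 22.91

22.9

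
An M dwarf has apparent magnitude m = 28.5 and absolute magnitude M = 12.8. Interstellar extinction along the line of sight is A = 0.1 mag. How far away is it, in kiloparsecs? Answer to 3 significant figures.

m − M = 5 log₁₀(d/10 pc) + A  ⇒  28.5 − (12.8) − 0.1 = 5 log₁₀(d/10)
15.600 = 5 log₁₀(d/10)
log₁₀ d = (m − M − A)/5 + 1 = 4.1200
d = 10^4.1200 = 13180 pc
= 13.18 kpc

d ≈ 13.2 kpc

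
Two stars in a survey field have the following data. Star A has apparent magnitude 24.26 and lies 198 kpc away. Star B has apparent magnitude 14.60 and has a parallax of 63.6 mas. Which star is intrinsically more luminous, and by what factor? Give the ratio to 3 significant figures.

Star A: d = 198 kpc = 198000 pc
Star A: M = m − 5 log₁₀ d + 5 = 24.26 − 5·5.2967 + 5 = 2.777
Star B: p = 63.6 mas = 0.0636″ → d = 1/p = 15.72 pc
Star B: M = m − 5 log₁₀ d + 5 = 14.60 − 5·1.1965 + 5 = 13.617
ΔM = M_A − M_B = 2.777 − (13.617) = -10.841; smaller M is more luminous → Star A.
L ratio = 10^(0.4 |ΔM|) = 10^4.336 = 21690

Star A is more luminous, by a factor of 21700.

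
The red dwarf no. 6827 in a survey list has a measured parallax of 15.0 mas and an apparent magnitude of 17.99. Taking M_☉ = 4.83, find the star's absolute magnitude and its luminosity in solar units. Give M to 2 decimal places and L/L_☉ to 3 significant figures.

d = 1/p = 1000/15.0 mas = 66.67 pc
M = m − 5 log₁₀ d + 5 = 17.99 − 5·1.8239 + 5 = 13.870
M − M_☉ = 13.870 − 4.83 = 9.040
L/L_☉ = 10^(−0.4 × 9.040) = 2.420×10^-4

M ≈ 13.87; L/L_☉ ≈ 2.42×10^-4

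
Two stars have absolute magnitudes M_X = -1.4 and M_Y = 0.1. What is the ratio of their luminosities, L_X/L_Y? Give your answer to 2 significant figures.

L_X/L_Y ≈ 4.0

ΔM = M_X − M_Y = -1.5
L_X/L_Y = 10^(−0.4 ΔM) = 10^0.600 = 3.981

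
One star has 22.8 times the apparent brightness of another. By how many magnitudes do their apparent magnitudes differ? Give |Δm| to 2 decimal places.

|Δm| ≈ 3.39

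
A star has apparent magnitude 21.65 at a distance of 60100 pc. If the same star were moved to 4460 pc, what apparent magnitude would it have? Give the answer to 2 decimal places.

Flux ∝ 1/d², so Δm = 5 log₁₀(d₂/d₁) = 5 log₁₀(4460/60100) = -5.648
m₂ = m₁ + Δm = 21.65 + (-5.648) = 16.002

m ≈ 16.00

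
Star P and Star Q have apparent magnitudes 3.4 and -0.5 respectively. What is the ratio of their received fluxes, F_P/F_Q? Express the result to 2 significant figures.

F_P/F_Q ≈ 0.028

Δm = 3.4 − (-0.5) = 3.9
Flux ratio = 10^(−0.4 Δm) = 10^(−0.4 × 3.9) = 10^-1.560 = 0.02754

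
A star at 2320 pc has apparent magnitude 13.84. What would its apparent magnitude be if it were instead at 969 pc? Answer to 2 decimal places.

Flux ∝ 1/d², so Δm = 5 log₁₀(d₂/d₁) = 5 log₁₀(969/2320) = -1.896
m₂ = m₁ + Δm = 13.84 + (-1.896) = 11.944

m ≈ 11.94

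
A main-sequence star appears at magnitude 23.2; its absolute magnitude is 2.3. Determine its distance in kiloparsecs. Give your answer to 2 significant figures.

d ≈ 150 kpc

Distance modulus: m − M = 23.2 − (2.3) = 20.900
m − M = 5 log₁₀ d − 5
log₁₀ d = (m − M)/5 + 1 = 5.1800
d = 10^5.1800 = 151400 pc
= 151.4 kpc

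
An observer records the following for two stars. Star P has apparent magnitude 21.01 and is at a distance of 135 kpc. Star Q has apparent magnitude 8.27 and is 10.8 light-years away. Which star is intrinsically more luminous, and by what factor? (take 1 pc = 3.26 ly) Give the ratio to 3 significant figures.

Star P: d = 135 kpc = 135000 pc
Star P: M = m − 5 log₁₀ d + 5 = 21.01 − 5·5.1303 + 5 = 0.358
Star Q: d = 10.8 ly / 3.26 = 3.313 pc
Star Q: M = m − 5 log₁₀ d + 5 = 8.27 − 5·0.5202 + 5 = 10.669
ΔM = M_P − M_Q = 0.358 − (10.669) = -10.311; smaller M is more luminous → Star P.
L ratio = 10^(0.4 |ΔM|) = 10^4.124 = 13310

Star P is more luminous, by a factor of 13300.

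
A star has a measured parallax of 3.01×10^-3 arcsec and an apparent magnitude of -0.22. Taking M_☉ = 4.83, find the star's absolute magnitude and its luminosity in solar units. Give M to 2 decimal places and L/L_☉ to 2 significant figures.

M ≈ -7.83; L/L_☉ ≈ 120000

d = 1/p = 1/3.01×10^-3″ = 332.2 pc
M = m − 5 log₁₀ d + 5 = -0.22 − 5·2.5214 + 5 = -7.827
M − M_☉ = -7.827 − 4.83 = -12.657
L/L_☉ = 10^(−0.4 × -12.657) = 115600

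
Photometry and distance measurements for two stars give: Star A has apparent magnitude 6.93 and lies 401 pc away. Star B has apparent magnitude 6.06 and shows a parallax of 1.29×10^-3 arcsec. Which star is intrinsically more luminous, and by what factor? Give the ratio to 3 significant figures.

Star B is more luminous, by a factor of 8.33.

Star A: M = m − 5 log₁₀ d + 5 = 6.93 − 5·2.6031 + 5 = -1.086
Star B: d = 1/p = 1/1.29×10^-3″ = 775.2 pc
Star B: M = m − 5 log₁₀ d + 5 = 6.06 − 5·2.8894 + 5 = -3.387
ΔM = M_A − M_B = -1.086 − (-3.387) = 2.301; smaller M is more luminous → Star B.
L ratio = 10^(0.4 |ΔM|) = 10^0.921 = 8.328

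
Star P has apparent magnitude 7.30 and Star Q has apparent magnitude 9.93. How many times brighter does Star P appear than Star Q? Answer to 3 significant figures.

Magnitude difference = -2.63
Flux ratio = 10^(−0.4 Δm) = 10^(−0.4 × -2.63) = 10^1.052 = 11.27

11.3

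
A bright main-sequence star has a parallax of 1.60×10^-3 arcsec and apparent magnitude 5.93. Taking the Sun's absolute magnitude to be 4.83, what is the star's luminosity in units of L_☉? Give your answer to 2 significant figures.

d = 1/p = 1/1.60×10^-3″ = 625.0 pc
M = m − 5 log₁₀ d + 5 = 5.93 − 5·2.7959 + 5 = -3.049
M − M_☉ = -3.049 − 4.83 = -7.879
L/L_☉ = 10^(−0.4 × -7.879) = 1418

L/L_☉ ≈ 1400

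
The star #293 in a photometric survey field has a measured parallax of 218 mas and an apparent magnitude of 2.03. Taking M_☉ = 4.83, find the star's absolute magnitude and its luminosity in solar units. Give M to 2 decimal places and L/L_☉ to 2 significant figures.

d = 1/p = 1000/218 mas = 4.587 pc
M = m − 5 log₁₀ d + 5 = 2.03 − 5·0.6615 + 5 = 3.722
M − M_☉ = 3.722 − 4.83 = -1.108
L/L_☉ = 10^(−0.4 × -1.108) = 2.774

M ≈ 3.72; L/L_☉ ≈ 2.8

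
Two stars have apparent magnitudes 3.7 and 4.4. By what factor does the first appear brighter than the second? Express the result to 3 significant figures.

1.91

Δm = 3.7 − (4.4) = -0.7
Flux ratio = 10^(−0.4 Δm) = 10^(−0.4 × -0.7) = 10^0.280 = 1.905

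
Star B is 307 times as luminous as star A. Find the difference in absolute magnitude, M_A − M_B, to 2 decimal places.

Pogson: ΔM = −2.5 log₁₀(ratio) = −2.5 log₁₀(307) = −2.5 × 2.4871 = -6.218
Star B is brighter so has the smaller magnitude: M_A − M_B is positive.

M_A − M_B ≈ 6.22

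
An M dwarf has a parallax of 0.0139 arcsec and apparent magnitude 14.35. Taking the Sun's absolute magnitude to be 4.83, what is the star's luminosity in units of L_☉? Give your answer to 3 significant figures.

L/L_☉ ≈ 8.05×10^-3

d = 1/p = 1/0.0139″ = 71.94 pc
M = m − 5 log₁₀ d + 5 = 14.35 − 5·1.8570 + 5 = 10.065
M − M_☉ = 10.065 − 4.83 = 5.235
L/L_☉ = 10^(−0.4 × 5.235) = 8.053×10^-3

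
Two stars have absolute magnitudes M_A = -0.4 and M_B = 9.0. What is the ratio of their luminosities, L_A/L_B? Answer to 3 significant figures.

ΔM = M_A − M_B = -9.4
L_A/L_B = 10^(−0.4 ΔM) = 10^3.760 = 5754

L_A/L_B ≈ 5750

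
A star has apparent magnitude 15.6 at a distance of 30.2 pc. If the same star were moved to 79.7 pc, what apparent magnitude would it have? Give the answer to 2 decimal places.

Flux ∝ 1/d², so Δm = 5 log₁₀(d₂/d₁) = 5 log₁₀(79.7/30.2) = 2.107
m₂ = m₁ + Δm = 15.6 + (2.107) = 17.707

m ≈ 17.71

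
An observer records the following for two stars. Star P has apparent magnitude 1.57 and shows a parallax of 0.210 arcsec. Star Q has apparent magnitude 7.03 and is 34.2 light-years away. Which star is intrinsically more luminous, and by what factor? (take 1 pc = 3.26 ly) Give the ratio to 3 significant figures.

Star P is more luminous, by a factor of 31.5.

Star P: d = 1/p = 1/0.210″ = 4.762 pc
Star P: M = m − 5 log₁₀ d + 5 = 1.57 − 5·0.6778 + 5 = 3.181
Star Q: d = 34.2 ly / 3.26 = 10.49 pc
Star Q: M = m − 5 log₁₀ d + 5 = 7.03 − 5·1.0208 + 5 = 6.926
ΔM = M_P − M_Q = 3.181 − (6.926) = -3.745; smaller M is more luminous → Star P.
L ratio = 10^(0.4 |ΔM|) = 10^1.498 = 31.47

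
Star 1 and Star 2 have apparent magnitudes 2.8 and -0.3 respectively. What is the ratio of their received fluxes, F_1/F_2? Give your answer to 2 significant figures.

F_1/F_2 ≈ 0.058

Magnitude difference = 3.1
Flux ratio = 10^(−0.4 Δm) = 10^(−0.4 × 3.1) = 10^-1.240 = 0.05754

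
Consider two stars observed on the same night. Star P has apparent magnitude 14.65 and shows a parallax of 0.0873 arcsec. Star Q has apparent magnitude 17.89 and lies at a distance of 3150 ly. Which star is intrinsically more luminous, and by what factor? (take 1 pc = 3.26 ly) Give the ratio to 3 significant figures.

Star P: d = 1/p = 1/0.0873″ = 11.45 pc
Star P: M = m − 5 log₁₀ d + 5 = 14.65 − 5·1.0590 + 5 = 14.355
Star Q: d = 3150 ly / 3.26 = 966.3 pc
Star Q: M = m − 5 log₁₀ d + 5 = 17.89 − 5·2.9851 + 5 = 7.965
ΔM = M_P − M_Q = 14.355 − (7.965) = 6.391; smaller M is more luminous → Star Q.
L ratio = 10^(0.4 |ΔM|) = 10^2.556 = 359.9

Star Q is more luminous, by a factor of 360.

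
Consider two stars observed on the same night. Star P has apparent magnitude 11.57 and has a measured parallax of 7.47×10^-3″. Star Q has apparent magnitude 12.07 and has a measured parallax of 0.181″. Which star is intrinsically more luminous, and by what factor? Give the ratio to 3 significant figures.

Star P is more luminous, by a factor of 930.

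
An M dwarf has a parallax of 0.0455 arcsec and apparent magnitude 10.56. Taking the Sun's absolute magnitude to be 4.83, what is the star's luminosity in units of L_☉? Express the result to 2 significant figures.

L/L_☉ ≈ 0.025

d = 1/p = 1/0.0455″ = 21.98 pc
M = m − 5 log₁₀ d + 5 = 10.56 − 5·1.3420 + 5 = 8.850
M − M_☉ = 8.850 − 4.83 = 4.020
L/L_☉ = 10^(−0.4 × 4.020) = 0.02466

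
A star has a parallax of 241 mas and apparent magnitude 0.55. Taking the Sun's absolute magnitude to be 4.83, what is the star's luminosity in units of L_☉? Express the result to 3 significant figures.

d = 1/p = 1000/241 mas = 4.149 pc
M = m − 5 log₁₀ d + 5 = 0.55 − 5·0.6180 + 5 = 2.460
M − M_☉ = 2.460 − 4.83 = -2.370
L/L_☉ = 10^(−0.4 × -2.370) = 8.871

L/L_☉ ≈ 8.87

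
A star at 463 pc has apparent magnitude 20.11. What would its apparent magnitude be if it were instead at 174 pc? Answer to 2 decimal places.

m ≈ 17.98

Flux ∝ 1/d², so Δm = 5 log₁₀(d₂/d₁) = 5 log₁₀(174/463) = -2.125
m₂ = m₁ + Δm = 20.11 + (-2.125) = 17.985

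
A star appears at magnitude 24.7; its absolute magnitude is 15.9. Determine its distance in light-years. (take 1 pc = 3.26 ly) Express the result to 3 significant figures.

d ≈ 1880 ly

Distance modulus: m − M = 24.7 − (15.9) = 8.800
m − M = 5 log₁₀ d − 5
log₁₀ d = (m − M)/5 + 1 = 2.7600
d = 10^2.7600 = 575.4 pc
= 1876 ly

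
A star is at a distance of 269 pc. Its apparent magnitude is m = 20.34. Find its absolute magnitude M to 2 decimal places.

5 log₁₀(d/10 pc) = 5 log₁₀(269.0) − 5 = 7.149
M = m − 5 log₁₀(d/10) = 20.34 − 7.149 = 13.191

M ≈ 13.19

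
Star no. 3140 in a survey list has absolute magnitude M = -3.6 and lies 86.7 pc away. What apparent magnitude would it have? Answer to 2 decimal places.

m ≈ 1.09

m = M + 5 log₁₀ d − 5 = -3.6 + 5·1.9380 − 5 = 1.090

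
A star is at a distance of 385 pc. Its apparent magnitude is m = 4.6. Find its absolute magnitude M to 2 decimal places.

5 log₁₀(d/10 pc) = 5 log₁₀(385.0) − 5 = 7.927
M = m − 5 log₁₀(d/10) = 4.6 − 7.927 = -3.327

M ≈ -3.33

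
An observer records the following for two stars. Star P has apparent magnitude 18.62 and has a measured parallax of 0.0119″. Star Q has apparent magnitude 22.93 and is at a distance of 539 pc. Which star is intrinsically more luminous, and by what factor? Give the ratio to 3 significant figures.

Star P: d = 1/p = 1/0.0119″ = 84.03 pc
Star P: M = m − 5 log₁₀ d + 5 = 18.62 − 5·1.9245 + 5 = 13.998
Star Q: M = m − 5 log₁₀ d + 5 = 22.93 − 5·2.7316 + 5 = 14.272
ΔM = M_P − M_Q = 13.998 − (14.272) = -0.274; smaller M is more luminous → Star P.
L ratio = 10^(0.4 |ΔM|) = 10^0.110 = 1.287

Star P is more luminous, by a factor of 1.29.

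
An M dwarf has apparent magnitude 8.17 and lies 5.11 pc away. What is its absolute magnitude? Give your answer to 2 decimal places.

5 log₁₀(d/10 pc) = 5 log₁₀(5.110) − 5 = -1.458
M = m − 5 log₁₀(d/10) = 8.17 + 1.458 = 9.628

M ≈ 9.63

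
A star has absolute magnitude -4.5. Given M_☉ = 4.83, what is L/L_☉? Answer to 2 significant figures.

M − M_☉ = -4.5 − 4.83 = -9.330
L/L_☉ = 10^(−0.4 (M − M_☉)) = 10^3.732 = 5395

L/L_☉ ≈ 5400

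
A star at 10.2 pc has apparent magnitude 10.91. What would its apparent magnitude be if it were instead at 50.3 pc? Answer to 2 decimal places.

Flux ∝ 1/d², so Δm = 5 log₁₀(d₂/d₁) = 5 log₁₀(50.3/10.2) = 3.465
m₂ = m₁ + Δm = 10.91 + (3.465) = 14.375

m ≈ 14.37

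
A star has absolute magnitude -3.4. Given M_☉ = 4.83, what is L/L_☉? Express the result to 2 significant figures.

M − M_☉ = -3.4 − 4.83 = -8.230
L/L_☉ = 10^(−0.4 (M − M_☉)) = 10^3.292 = 1959

L/L_☉ ≈ 2000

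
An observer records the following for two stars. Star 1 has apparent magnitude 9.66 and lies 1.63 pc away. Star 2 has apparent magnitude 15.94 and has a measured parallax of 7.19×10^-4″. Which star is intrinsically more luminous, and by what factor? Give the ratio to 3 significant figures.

Star 1: M = m − 5 log₁₀ d + 5 = 9.66 − 5·0.2122 + 5 = 13.599
Star 2: d = 1/p = 1/7.19×10^-4″ = 1391 pc
Star 2: M = m − 5 log₁₀ d + 5 = 15.94 − 5·3.1433 + 5 = 5.224
ΔM = M_1 − M_2 = 13.599 − (5.224) = 8.375; smaller M is more luminous → Star 2.
L ratio = 10^(0.4 |ΔM|) = 10^3.350 = 2240

Star 2 is more luminous, by a factor of 2240.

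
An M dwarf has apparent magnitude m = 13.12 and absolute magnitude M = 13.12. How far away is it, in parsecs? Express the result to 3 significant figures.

Distance modulus: m − M = 13.12 − (13.12) = 0.000
m − M = 5 log₁₀ d − 5
log₁₀ d = (m − M)/5 + 1 = 1.0000
d = 10^1.0000 = 10.00 pc

d ≈ 10.0 pc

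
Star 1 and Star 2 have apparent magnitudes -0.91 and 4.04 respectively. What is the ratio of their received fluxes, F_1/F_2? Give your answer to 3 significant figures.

F_1/F_2 ≈ 95.5

Δm = -0.91 − (4.04) = -4.95
Flux ratio = 10^(−0.4 Δm) = 10^(−0.4 × -4.95) = 10^1.980 = 95.50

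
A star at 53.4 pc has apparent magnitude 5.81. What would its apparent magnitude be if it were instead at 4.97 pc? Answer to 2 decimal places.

Flux ∝ 1/d², so Δm = 5 log₁₀(d₂/d₁) = 5 log₁₀(4.97/53.4) = -5.156
m₂ = m₁ + Δm = 5.81 + (-5.156) = 0.654

m ≈ 0.65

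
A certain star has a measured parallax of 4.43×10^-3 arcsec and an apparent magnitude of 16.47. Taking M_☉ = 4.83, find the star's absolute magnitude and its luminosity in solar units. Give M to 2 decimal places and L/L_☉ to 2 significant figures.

M ≈ 9.70; L/L_☉ ≈ 0.011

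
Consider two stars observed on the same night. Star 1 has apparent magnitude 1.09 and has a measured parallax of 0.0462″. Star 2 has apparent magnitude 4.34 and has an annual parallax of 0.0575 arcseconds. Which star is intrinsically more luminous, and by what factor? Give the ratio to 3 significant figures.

Star 1 is more luminous, by a factor of 30.9.

Star 1: d = 1/p = 1/0.0462″ = 21.65 pc
Star 1: M = m − 5 log₁₀ d + 5 = 1.09 − 5·1.3354 + 5 = -0.587
Star 2: d = 1/p = 1/0.0575″ = 17.39 pc
Star 2: M = m − 5 log₁₀ d + 5 = 4.34 − 5·1.2403 + 5 = 3.138
ΔM = M_1 − M_2 = -0.587 − (3.138) = -3.725; smaller M is more luminous → Star 1.
L ratio = 10^(0.4 |ΔM|) = 10^1.490 = 30.91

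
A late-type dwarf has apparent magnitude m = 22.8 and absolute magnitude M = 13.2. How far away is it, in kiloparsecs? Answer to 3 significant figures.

d ≈ 0.832 kpc

μ = m − M = 9.600
m − M = 5 log₁₀ d − 5
log₁₀ d = (m − M)/5 + 1 = 2.9200
d = 10^2.9200 = 831.8 pc
= 0.8318 kpc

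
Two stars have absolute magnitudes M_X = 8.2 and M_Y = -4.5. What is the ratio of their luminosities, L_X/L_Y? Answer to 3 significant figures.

L_X/L_Y ≈ 8.32×10^-6

ΔM = M_X − M_Y = 12.7
L_X/L_Y = 10^(−0.4 ΔM) = 10^-5.080 = 8.318×10^-6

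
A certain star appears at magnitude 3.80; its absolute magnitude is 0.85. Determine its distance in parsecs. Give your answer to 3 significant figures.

μ = m − M = 2.950
m − M = 5 log₁₀ d − 5
log₁₀ d = (m − M)/5 + 1 = 1.5900
d = 10^1.5900 = 38.90 pc

d ≈ 38.9 pc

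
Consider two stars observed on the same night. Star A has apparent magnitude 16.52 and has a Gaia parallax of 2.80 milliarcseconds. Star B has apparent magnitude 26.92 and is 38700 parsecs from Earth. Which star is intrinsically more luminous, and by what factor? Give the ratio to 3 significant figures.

Star A is more luminous, by a factor of 1.23.

Star A: p = 2.80 mas = 2.80×10^-3″ → d = 1/p = 357.1 pc
Star A: M = m − 5 log₁₀ d + 5 = 16.52 − 5·2.5528 + 5 = 8.756
Star B: M = m − 5 log₁₀ d + 5 = 26.92 − 5·4.5877 + 5 = 8.981
ΔM = M_A − M_B = 8.756 − (8.981) = -0.226; smaller M is more luminous → Star A.
L ratio = 10^(0.4 |ΔM|) = 10^0.090 = 1.231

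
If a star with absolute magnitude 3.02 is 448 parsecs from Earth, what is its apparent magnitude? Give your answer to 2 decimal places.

m = M + 5 log₁₀ d − 5 = 3.02 + 5·2.6513 − 5 = 11.276

m ≈ 11.28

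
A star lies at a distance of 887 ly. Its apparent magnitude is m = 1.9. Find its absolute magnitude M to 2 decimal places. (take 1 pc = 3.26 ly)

M ≈ -5.27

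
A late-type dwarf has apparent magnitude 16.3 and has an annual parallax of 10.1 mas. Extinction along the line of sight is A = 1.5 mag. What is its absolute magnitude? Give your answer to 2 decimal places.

M ≈ 9.82

p = 10.1 mas = 0.0101″ → d = 1/p = 99.01 pc
5 log₁₀(d/10 pc) = 5 log₁₀(99.01) − 5 = 4.978
M = m − 5 log₁₀(d/10) − A = 16.3 − 4.978 − 1.5 = 9.822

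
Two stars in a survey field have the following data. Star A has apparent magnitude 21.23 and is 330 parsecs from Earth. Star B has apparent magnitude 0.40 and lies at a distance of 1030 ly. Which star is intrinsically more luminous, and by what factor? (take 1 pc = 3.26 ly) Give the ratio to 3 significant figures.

Star B is more luminous, by a factor of 1.97×10^8.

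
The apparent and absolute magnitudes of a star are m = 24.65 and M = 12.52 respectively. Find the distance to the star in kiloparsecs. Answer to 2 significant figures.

d ≈ 2.7 kpc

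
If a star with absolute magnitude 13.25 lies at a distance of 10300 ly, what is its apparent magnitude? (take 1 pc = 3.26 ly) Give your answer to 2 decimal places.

d = 10300 ly / 3.26 = 3160 pc
m = M + 5 log₁₀ d − 5 = 13.25 + 5·3.4996 − 5 = 25.748

m ≈ 25.75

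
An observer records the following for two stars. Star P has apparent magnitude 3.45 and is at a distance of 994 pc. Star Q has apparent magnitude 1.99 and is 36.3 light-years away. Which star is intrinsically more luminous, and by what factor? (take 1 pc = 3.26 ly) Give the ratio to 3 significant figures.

Star P: M = m − 5 log₁₀ d + 5 = 3.45 − 5·2.9974 + 5 = -6.537
Star Q: d = 36.3 ly / 3.26 = 11.13 pc
Star Q: M = m − 5 log₁₀ d + 5 = 1.99 − 5·1.0467 + 5 = 1.757
ΔM = M_P − M_Q = -6.537 − (1.757) = -8.293; smaller M is more luminous → Star P.
L ratio = 10^(0.4 |ΔM|) = 10^3.317 = 2077

Star P is more luminous, by a factor of 2080.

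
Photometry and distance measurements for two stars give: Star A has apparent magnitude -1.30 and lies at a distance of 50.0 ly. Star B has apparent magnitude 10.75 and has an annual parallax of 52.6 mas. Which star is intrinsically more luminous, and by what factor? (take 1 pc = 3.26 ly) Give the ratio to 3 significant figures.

Star A: d = 50.0 ly / 3.26 = 15.34 pc
Star A: M = m − 5 log₁₀ d + 5 = -1.30 − 5·1.1858 + 5 = -2.229
Star B: p = 52.6 mas = 0.0526″ → d = 1/p = 19.01 pc
Star B: M = m − 5 log₁₀ d + 5 = 10.75 − 5·1.2790 + 5 = 9.355
ΔM = M_A − M_B = -2.229 − (9.355) = -11.584; smaller M is more luminous → Star A.
L ratio = 10^(0.4 |ΔM|) = 10^4.633 = 43000

Star A is more luminous, by a factor of 43000.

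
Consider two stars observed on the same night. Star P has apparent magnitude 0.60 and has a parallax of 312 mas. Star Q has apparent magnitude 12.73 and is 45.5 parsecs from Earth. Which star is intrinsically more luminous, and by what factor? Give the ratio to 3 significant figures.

Star P is more luminous, by a factor of 353.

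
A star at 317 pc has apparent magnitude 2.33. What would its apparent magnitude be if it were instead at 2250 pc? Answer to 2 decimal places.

Flux ∝ 1/d², so Δm = 5 log₁₀(d₂/d₁) = 5 log₁₀(2250/317) = 4.256
m₂ = m₁ + Δm = 2.33 + (4.256) = 6.586

m ≈ 6.59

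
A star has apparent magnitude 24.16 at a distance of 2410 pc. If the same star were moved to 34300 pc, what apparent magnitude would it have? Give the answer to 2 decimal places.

m ≈ 29.93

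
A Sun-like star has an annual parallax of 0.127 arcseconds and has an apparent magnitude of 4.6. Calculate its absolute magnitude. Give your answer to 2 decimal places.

M ≈ 5.12

d = 1/p = 1/0.127″ = 7.874 pc
5 log₁₀(d/10 pc) = 5 log₁₀(7.874) − 5 = -0.519
M = m − 5 log₁₀(d/10) = 4.6 + 0.519 = 5.119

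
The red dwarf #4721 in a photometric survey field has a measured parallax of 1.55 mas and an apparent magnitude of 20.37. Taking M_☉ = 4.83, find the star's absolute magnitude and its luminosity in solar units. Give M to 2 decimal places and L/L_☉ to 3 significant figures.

M ≈ 11.32; L/L_☉ ≈ 2.53×10^-3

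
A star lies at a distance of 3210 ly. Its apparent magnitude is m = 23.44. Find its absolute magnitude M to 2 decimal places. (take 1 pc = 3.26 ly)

d = 3210 ly / 3.26 = 984.7 pc
5 log₁₀(d/10 pc) = 5 log₁₀(984.7) − 5 = 9.966
M = m − 5 log₁₀(d/10) = 23.44 − 9.966 = 13.474

M ≈ 13.47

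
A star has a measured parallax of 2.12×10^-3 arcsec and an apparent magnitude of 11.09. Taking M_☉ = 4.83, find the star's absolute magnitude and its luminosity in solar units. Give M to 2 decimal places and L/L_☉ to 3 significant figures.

d = 1/p = 1/2.12×10^-3″ = 471.7 pc
M = m − 5 log₁₀ d + 5 = 11.09 − 5·2.6737 + 5 = 2.722
M − M_☉ = 2.722 − 4.83 = -2.108
L/L_☉ = 10^(−0.4 × -2.108) = 6.972

M ≈ 2.72; L/L_☉ ≈ 6.97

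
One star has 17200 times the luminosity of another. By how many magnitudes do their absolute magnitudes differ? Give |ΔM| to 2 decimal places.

|ΔM| ≈ 10.59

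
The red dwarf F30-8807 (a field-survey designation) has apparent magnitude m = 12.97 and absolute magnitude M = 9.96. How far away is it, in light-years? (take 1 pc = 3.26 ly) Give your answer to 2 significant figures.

Distance modulus: m − M = 12.97 − (9.96) = 3.010
m − M = 5 log₁₀ d − 5
log₁₀ d = (m − M)/5 + 1 = 1.6020
d = 10^1.6020 = 39.99 pc
= 130.4 ly

d ≈ 130 ly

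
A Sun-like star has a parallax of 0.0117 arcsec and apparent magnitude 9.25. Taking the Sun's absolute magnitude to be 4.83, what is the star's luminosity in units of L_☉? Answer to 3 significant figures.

L/L_☉ ≈ 1.25

d = 1/p = 1/0.0117″ = 85.47 pc
M = m − 5 log₁₀ d + 5 = 9.25 − 5·1.9318 + 5 = 4.591
M − M_☉ = 4.591 − 4.83 = -0.239
L/L_☉ = 10^(−0.4 × -0.239) = 1.246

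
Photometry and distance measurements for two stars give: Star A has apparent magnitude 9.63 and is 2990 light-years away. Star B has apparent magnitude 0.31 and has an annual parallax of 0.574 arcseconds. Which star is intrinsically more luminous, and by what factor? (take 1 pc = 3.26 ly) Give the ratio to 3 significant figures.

Star A is more luminous, by a factor of 51.8.

Star A: d = 2990 ly / 3.26 = 917.2 pc
Star A: M = m − 5 log₁₀ d + 5 = 9.63 − 5·2.9625 + 5 = -0.182
Star B: d = 1/p = 1/0.574″ = 1.742 pc
Star B: M = m − 5 log₁₀ d + 5 = 0.31 − 5·0.2411 + 5 = 4.105
ΔM = M_A − M_B = -0.182 − (4.105) = -4.287; smaller M is more luminous → Star A.
L ratio = 10^(0.4 |ΔM|) = 10^1.715 = 51.85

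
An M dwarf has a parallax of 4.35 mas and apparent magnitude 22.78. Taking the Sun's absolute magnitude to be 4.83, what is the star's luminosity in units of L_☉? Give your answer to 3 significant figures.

d = 1/p = 1000/4.35 mas = 229.9 pc
M = m − 5 log₁₀ d + 5 = 22.78 − 5·2.3615 + 5 = 15.972
M − M_☉ = 15.972 − 4.83 = 11.142
L/L_☉ = 10^(−0.4 × 11.142) = 3.492×10^-5

L/L_☉ ≈ 3.49×10^-5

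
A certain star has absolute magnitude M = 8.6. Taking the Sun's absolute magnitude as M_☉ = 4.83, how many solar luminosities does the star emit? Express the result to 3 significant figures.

L/L_☉ ≈ 0.0310

M − M_☉ = 8.6 − 4.83 = 3.770
L/L_☉ = 10^(−0.4 (M − M_☉)) = 10^-1.508 = 0.03105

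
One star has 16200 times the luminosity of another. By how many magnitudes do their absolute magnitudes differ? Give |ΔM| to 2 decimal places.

Pogson: ΔM = −2.5 log₁₀(ratio) = −2.5 log₁₀(16200) = −2.5 × 4.2095 = -10.524

|ΔM| ≈ 10.52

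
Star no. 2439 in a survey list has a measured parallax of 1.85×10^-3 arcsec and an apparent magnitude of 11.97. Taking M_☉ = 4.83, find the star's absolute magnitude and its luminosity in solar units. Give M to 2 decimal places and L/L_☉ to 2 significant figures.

M ≈ 3.31; L/L_☉ ≈ 4.1

d = 1/p = 1/1.85×10^-3″ = 540.5 pc
M = m − 5 log₁₀ d + 5 = 11.97 − 5·2.7328 + 5 = 3.306
M − M_☉ = 3.306 − 4.83 = -1.524
L/L_☉ = 10^(−0.4 × -1.524) = 4.071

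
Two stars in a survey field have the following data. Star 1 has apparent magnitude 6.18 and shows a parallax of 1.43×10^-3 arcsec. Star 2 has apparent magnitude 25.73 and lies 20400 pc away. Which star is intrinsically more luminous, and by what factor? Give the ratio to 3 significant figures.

Star 1: d = 1/p = 1/1.43×10^-3″ = 699.3 pc
Star 1: M = m − 5 log₁₀ d + 5 = 6.18 − 5·2.8447 + 5 = -3.043
Star 2: M = m − 5 log₁₀ d + 5 = 25.73 − 5·4.3096 + 5 = 9.182
ΔM = M_1 − M_2 = -3.043 − (9.182) = -12.225; smaller M is more luminous → Star 1.
L ratio = 10^(0.4 |ΔM|) = 10^4.890 = 77640

Star 1 is more luminous, by a factor of 77600.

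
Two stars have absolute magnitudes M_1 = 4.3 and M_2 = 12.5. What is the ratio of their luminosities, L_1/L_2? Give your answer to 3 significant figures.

ΔM = M_1 − M_2 = -8.2
L_1/L_2 = 10^(−0.4 ΔM) = 10^3.280 = 1905

L_1/L_2 ≈ 1910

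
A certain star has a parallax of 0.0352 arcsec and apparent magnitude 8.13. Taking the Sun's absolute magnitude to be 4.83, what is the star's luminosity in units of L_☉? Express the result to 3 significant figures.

d = 1/p = 1/0.0352″ = 28.41 pc
M = m − 5 log₁₀ d + 5 = 8.13 − 5·1.4535 + 5 = 5.863
M − M_☉ = 5.863 − 4.83 = 1.033
L/L_☉ = 10^(−0.4 × 1.033) = 0.3863

L/L_☉ ≈ 0.386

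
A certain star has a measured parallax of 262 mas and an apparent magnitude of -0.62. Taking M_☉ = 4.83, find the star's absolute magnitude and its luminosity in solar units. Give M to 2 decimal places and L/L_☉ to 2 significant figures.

M ≈ 1.47; L/L_☉ ≈ 22

d = 1/p = 1000/262 mas = 3.817 pc
M = m − 5 log₁₀ d + 5 = -0.62 − 5·0.5817 + 5 = 1.472
M − M_☉ = 1.472 − 4.83 = -3.358
L/L_☉ = 10^(−0.4 × -3.358) = 22.05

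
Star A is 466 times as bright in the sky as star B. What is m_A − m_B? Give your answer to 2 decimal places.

Pogson: Δm = −2.5 log₁₀(ratio) = −2.5 log₁₀(466) = −2.5 × 2.6684 = -6.671
Star A is brighter, so it has the smaller magnitude: the difference is negative.

m_A − m_B ≈ -6.67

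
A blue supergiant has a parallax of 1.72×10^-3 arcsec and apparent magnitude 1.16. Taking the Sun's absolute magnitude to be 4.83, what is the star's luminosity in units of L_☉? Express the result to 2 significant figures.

L/L_☉ ≈ 99000

d = 1/p = 1/1.72×10^-3″ = 581.4 pc
M = m − 5 log₁₀ d + 5 = 1.16 − 5·2.7645 + 5 = -7.662
M − M_☉ = -7.662 − 4.83 = -12.492
L/L_☉ = 10^(−0.4 × -12.492) = 99300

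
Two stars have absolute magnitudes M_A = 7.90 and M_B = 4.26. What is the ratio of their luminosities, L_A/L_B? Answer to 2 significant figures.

L_A/L_B ≈ 0.035

ΔM = M_A − M_B = 3.64
L_A/L_B = 10^(−0.4 ΔM) = 10^-1.456 = 0.03499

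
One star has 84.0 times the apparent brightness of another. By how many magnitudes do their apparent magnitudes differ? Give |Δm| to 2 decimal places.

Pogson: Δm = −2.5 log₁₀(ratio) = −2.5 log₁₀(84.0) = −2.5 × 1.9243 = -4.811

|Δm| ≈ 4.81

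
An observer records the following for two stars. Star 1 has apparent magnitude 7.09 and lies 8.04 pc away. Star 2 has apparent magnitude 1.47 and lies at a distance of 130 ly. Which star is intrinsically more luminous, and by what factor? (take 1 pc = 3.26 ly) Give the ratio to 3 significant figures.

Star 1: M = m − 5 log₁₀ d + 5 = 7.09 − 5·0.9053 + 5 = 7.564
Star 2: d = 130 ly / 3.26 = 39.88 pc
Star 2: M = m − 5 log₁₀ d + 5 = 1.47 − 5·1.6007 + 5 = -1.534
ΔM = M_1 − M_2 = 7.564 − (-1.534) = 9.097; smaller M is more luminous → Star 2.
L ratio = 10^(0.4 |ΔM|) = 10^3.639 = 4355

Star 2 is more luminous, by a factor of 4350.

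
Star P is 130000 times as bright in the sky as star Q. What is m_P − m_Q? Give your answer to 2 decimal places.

m_P − m_Q ≈ -12.78

Pogson: Δm = −2.5 log₁₀(ratio) = −2.5 log₁₀(130000) = −2.5 × 5.1139 = -12.785
Star P is brighter, so it has the smaller magnitude: the difference is negative.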